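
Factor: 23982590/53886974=5^1 * 17^( - 1)*337^(-1) * 4703^( - 1)*2398259^1=11991295/26943487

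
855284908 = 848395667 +6889241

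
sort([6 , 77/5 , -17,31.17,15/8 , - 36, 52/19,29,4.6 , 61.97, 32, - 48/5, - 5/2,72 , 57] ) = [- 36 , - 17,-48/5, - 5/2, 15/8,52/19,  4.6 , 6,  77/5,29, 31.17,32, 57,  61.97 , 72]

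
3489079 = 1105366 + 2383713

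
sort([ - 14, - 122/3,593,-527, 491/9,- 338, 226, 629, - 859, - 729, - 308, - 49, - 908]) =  [ - 908,-859, - 729, - 527, - 338, - 308, - 49, - 122/3,-14,491/9, 226, 593,629]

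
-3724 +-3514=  - 7238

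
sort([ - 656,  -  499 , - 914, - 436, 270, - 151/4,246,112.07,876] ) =[- 914, - 656,-499, - 436, - 151/4,112.07,246,270,876 ] 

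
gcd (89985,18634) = 7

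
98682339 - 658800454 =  - 560118115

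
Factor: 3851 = 3851^1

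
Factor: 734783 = 7^1 * 37^1 * 2837^1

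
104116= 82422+21694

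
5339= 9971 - 4632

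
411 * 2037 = 837207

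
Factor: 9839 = 9839^1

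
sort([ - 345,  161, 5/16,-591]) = [ - 591, - 345, 5/16, 161 ] 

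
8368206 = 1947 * 4298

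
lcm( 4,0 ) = 0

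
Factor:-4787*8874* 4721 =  - 200547315198 = - 2^1*3^2*17^1* 29^1*4721^1*4787^1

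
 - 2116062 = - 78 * 27129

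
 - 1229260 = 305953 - 1535213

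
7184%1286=754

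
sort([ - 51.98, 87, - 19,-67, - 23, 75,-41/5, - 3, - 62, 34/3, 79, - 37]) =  [ - 67, - 62, - 51.98,-37,-23,-19, - 41/5, - 3 , 34/3 , 75, 79, 87 ] 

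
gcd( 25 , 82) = 1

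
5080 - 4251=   829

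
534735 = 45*11883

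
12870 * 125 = 1608750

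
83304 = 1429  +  81875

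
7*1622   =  11354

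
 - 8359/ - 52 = 160 + 3/4= 160.75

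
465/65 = 7 + 2/13 = 7.15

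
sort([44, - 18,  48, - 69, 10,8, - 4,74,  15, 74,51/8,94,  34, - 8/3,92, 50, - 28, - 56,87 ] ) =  [ - 69, - 56, - 28, -18, - 4, - 8/3,51/8 , 8,10,  15,34,44, 48,50,  74, 74, 87,  92, 94]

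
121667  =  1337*91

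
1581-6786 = - 5205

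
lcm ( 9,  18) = 18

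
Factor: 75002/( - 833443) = -2^1*13^ ( - 1 )*61^(-1)*1051^(-1) * 37501^1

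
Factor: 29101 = 29101^1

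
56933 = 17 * 3349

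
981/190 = 981/190 = 5.16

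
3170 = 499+2671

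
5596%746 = 374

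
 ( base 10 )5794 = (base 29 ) 6pn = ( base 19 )g0i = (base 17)130E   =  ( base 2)1011010100010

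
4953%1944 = 1065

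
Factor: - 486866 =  - 2^1*243433^1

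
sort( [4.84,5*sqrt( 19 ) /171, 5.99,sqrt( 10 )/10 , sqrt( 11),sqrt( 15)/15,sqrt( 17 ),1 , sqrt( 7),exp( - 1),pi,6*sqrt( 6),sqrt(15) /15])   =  [ 5 * sqrt( 19) /171,sqrt( 15) /15,sqrt( 15) /15,sqrt(10) /10,exp(- 1), 1,sqrt( 7),pi,sqrt( 11), sqrt(17 ),4.84,5.99,6 *sqrt (6 )]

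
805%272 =261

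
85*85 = 7225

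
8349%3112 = 2125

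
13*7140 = 92820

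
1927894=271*7114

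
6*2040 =12240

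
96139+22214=118353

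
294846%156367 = 138479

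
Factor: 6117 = 3^1 * 2039^1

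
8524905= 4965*1717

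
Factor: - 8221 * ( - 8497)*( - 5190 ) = - 2^1*3^1 * 5^1 *29^1 * 173^1 * 293^1*8221^1 = - 362541414030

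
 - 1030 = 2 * (- 515)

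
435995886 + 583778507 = 1019774393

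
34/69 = 34/69 = 0.49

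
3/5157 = 1/1719 = 0.00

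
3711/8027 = 3711/8027 = 0.46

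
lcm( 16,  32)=32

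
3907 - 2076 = 1831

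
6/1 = 6= 6.00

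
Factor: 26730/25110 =33/31 = 3^1*11^1  *31^( - 1) 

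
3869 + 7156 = 11025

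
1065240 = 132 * 8070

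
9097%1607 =1062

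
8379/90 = 931/10 = 93.10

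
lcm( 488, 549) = 4392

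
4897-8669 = -3772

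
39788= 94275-54487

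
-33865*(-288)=9753120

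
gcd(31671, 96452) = 1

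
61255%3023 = 795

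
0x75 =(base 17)6f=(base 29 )41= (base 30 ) 3R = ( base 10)117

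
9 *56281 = 506529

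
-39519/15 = -13173/5 = - 2634.60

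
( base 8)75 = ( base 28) 25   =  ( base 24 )2d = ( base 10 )61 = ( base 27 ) 27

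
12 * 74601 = 895212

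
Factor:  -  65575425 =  - 3^1*5^2*563^1*1553^1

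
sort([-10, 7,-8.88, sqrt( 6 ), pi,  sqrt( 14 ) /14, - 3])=[  -  10, - 8.88,-3,sqrt (14 ) /14, sqrt(6),pi, 7 ] 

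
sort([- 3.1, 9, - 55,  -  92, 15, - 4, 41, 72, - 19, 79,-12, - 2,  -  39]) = [ - 92,  -  55,-39, - 19, - 12 ,  -  4 ,-3.1,- 2,  9,15 , 41,  72,79] 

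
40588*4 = 162352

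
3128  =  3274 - 146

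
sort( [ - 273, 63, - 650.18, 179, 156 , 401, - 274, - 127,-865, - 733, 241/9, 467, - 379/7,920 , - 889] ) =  [ - 889, - 865, - 733, - 650.18, - 274,  -  273,  -  127, - 379/7,241/9,63, 156, 179,401, 467, 920]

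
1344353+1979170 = 3323523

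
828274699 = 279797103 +548477596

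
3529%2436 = 1093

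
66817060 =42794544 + 24022516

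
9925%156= 97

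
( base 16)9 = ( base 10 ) 9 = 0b1001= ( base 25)9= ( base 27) 9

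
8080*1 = 8080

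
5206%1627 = 325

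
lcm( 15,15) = 15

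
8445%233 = 57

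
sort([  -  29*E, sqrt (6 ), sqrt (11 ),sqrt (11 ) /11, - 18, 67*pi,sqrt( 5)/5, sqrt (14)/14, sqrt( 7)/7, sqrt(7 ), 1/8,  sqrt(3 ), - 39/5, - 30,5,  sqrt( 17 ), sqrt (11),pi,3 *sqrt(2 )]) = [  -  29*E, - 30 ,- 18, - 39/5,1/8,  sqrt( 14 )/14,sqrt (11) /11,sqrt(7) /7,sqrt (5 ) /5 , sqrt( 3 ) , sqrt(6),  sqrt ( 7), pi , sqrt(11),sqrt( 11), sqrt(17),3*sqrt( 2 ), 5,67 * pi ]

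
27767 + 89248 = 117015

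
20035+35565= 55600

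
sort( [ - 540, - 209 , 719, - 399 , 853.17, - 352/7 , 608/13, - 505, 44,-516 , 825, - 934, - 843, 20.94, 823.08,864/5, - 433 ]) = [ - 934, - 843, - 540, - 516, - 505, - 433 , - 399,-209, - 352/7, 20.94,44,608/13, 864/5 , 719,823.08,825,853.17 ]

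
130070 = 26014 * 5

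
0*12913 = 0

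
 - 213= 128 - 341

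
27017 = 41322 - 14305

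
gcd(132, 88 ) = 44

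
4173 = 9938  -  5765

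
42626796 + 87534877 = 130161673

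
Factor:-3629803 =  -3629803^1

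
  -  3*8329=  -  24987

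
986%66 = 62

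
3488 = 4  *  872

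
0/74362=0 = 0.00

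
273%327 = 273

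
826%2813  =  826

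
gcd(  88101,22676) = 1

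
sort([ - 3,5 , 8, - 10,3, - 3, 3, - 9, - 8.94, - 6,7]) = [ -10, -9, - 8.94, - 6 ,-3 , - 3,  3  ,  3, 5,7,8] 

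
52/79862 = 26/39931= 0.00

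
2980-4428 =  - 1448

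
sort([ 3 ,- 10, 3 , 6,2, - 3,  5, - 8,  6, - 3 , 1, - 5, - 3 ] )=[ - 10,  -  8, - 5,  -  3,  -  3,- 3,1,2, 3, 3, 5,6,6 ]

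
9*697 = 6273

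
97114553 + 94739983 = 191854536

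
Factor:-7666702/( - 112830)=3^( - 1)*5^(- 1) * 103^1*3761^(- 1)  *37217^1 = 3833351/56415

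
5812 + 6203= 12015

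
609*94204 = 57370236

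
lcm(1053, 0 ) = 0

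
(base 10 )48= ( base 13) 39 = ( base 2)110000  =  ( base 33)1F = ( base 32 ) 1G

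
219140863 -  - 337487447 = 556628310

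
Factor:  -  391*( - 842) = 2^1*17^1*23^1*421^1  =  329222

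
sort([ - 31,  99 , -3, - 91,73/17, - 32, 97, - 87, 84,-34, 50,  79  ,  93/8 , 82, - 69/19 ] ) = [ - 91, - 87,-34,  -  32, - 31, - 69/19 , - 3,73/17,  93/8,50 , 79,82,84,97,99]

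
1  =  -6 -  - 7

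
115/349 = 115/349 = 0.33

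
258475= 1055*245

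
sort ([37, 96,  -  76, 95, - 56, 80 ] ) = [ - 76, - 56, 37, 80,95,96] 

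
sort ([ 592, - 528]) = [ -528,  592 ] 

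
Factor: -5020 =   -  2^2*5^1*251^1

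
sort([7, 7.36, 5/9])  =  [ 5/9,7, 7.36 ]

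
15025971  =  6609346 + 8416625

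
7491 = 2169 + 5322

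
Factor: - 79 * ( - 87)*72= 2^3* 3^3*29^1*79^1 = 494856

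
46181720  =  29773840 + 16407880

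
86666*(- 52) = - 4506632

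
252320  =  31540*8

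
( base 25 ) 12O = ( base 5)10244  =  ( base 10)699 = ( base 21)1C6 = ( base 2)1010111011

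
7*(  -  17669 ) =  - 123683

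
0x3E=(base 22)2i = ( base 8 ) 76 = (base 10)62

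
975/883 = 1 + 92/883 = 1.10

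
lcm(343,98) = 686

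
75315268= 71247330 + 4067938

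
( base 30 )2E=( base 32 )2A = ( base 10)74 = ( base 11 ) 68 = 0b1001010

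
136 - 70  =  66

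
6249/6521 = 6249/6521 = 0.96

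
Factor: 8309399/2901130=2^( - 1)*5^( - 1)*7^1*29^1*40933^1*290113^( - 1) 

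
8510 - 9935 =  - 1425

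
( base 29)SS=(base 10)840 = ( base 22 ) 1g4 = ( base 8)1510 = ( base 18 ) 2AC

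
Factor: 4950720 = 2^6 *3^4 * 5^1 * 191^1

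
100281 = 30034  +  70247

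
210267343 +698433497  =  908700840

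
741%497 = 244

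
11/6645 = 11/6645 = 0.00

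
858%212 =10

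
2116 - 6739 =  - 4623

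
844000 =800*1055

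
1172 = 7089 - 5917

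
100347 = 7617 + 92730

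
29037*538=15621906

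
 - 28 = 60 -88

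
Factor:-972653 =-11^1 * 88423^1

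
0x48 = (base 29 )2E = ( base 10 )72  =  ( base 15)4C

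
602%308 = 294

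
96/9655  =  96/9655 =0.01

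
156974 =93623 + 63351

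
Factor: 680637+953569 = 1634206 = 2^1*7^1*113^1*1033^1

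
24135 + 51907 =76042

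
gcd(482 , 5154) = 2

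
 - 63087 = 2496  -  65583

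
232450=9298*25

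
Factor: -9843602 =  - 2^1*131^1*37571^1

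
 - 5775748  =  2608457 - 8384205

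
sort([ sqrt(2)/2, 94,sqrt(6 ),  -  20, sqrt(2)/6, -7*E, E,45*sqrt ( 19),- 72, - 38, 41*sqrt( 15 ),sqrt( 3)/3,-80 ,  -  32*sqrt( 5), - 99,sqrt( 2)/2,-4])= [ - 99, - 80,-72, - 32*sqrt( 5),-38,- 20, - 7 * E,-4,sqrt(2) /6 , sqrt ( 3 )/3, sqrt (2 ) /2 , sqrt( 2) /2,sqrt(6 ),E,94, 41*sqrt ( 15 ),45*sqrt(19)] 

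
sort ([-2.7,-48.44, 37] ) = [ - 48.44,-2.7, 37]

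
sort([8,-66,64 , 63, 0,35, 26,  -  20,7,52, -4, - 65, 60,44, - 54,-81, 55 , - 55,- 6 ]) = [ - 81 , -66,-65,  -  55, - 54,-20,-6, - 4, 0,7,8, 26,35, 44, 52,55, 60,63,64]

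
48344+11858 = 60202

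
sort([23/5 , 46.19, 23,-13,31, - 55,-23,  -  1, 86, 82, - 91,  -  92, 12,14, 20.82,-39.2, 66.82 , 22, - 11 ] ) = [ - 92, -91,-55, - 39.2, - 23, - 13,-11,- 1, 23/5 , 12,  14  ,  20.82, 22,23, 31, 46.19, 66.82,82 , 86] 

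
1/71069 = 1/71069= 0.00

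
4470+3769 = 8239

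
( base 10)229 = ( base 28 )85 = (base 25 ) 94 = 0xe5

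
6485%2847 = 791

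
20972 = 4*5243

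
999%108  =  27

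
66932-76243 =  - 9311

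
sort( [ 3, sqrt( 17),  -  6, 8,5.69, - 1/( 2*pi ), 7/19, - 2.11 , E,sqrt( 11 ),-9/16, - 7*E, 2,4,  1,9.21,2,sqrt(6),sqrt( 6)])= [ -7*E,  -  6, - 2.11, -9/16, - 1/( 2*pi ),7/19,  1,2, 2,sqrt(6), sqrt(6),E , 3,sqrt( 11),4, sqrt ( 17),5.69,8,9.21 ]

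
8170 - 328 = 7842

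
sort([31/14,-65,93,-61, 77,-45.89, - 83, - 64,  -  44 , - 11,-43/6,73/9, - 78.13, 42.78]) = [ - 83, - 78.13, - 65,-64, - 61,-45.89, - 44,-11, - 43/6, 31/14, 73/9,  42.78, 77, 93]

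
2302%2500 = 2302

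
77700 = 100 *777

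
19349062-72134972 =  - 52785910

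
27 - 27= 0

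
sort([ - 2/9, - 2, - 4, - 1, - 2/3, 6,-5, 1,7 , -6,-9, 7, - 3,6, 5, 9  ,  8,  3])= [ - 9,-6,  -  5,-4, - 3 , - 2,  -  1,  -  2/3,  -  2/9 , 1,  3,5, 6,6, 7, 7, 8, 9 ]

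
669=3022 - 2353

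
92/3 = 30+2/3=   30.67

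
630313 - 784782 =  - 154469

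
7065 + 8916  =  15981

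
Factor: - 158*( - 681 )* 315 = 2^1*3^3*5^1*7^1*79^1*227^1= 33893370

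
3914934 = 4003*978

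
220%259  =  220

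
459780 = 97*4740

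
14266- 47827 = - 33561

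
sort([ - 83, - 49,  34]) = [-83, - 49, 34]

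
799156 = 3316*241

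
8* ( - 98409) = -787272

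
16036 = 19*844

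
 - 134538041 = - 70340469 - 64197572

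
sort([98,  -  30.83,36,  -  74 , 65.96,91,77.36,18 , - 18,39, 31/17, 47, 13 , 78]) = [ - 74,-30.83,-18, 31/17, 13, 18,  36,39, 47,65.96,77.36, 78,91,98] 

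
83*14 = 1162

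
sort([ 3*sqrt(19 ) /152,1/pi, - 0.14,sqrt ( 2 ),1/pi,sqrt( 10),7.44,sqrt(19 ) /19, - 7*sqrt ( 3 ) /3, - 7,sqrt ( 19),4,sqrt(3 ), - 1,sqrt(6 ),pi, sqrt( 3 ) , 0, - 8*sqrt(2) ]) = [ - 8*sqrt ( 2 ),-7, - 7* sqrt( 3 ) /3, - 1, - 0.14, 0,3*sqrt( 19 )/152,sqrt( 19) /19,1/pi,1/pi,sqrt(2),sqrt(3 ), sqrt(3 ), sqrt(6 ),pi, sqrt(10),4,  sqrt(19), 7.44]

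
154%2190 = 154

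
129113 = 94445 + 34668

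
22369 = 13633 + 8736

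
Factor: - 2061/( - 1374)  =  2^(-1)*3^1=3/2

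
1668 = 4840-3172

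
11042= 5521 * 2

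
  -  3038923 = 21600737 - 24639660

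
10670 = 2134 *5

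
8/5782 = 4/2891 = 0.00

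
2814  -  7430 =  - 4616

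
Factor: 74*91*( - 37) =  - 249158 = -2^1*7^1*13^1*37^2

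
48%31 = 17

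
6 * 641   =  3846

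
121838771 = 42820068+79018703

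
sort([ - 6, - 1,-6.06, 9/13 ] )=[  -  6.06, - 6, -1, 9/13]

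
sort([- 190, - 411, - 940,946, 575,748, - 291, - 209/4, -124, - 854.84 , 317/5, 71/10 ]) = [-940, - 854.84, - 411, - 291, - 190 ,- 124, - 209/4, 71/10, 317/5, 575, 748,946] 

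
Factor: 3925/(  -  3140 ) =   -  2^( - 2)*5^1 = -5/4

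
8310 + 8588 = 16898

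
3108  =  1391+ 1717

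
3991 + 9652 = 13643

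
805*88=70840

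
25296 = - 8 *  ( -3162)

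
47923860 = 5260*9111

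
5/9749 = 5/9749 = 0.00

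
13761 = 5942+7819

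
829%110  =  59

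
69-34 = 35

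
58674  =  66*889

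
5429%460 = 369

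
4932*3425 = 16892100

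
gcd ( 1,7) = 1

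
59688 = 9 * 6632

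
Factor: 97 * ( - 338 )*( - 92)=2^3*13^2*23^1 * 97^1  =  3016312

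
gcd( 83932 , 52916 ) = 4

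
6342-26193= - 19851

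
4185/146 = 28 + 97/146 = 28.66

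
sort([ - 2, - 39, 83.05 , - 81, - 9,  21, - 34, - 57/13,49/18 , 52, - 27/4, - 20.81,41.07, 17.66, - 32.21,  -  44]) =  [ -81, - 44, - 39, - 34,  -  32.21, - 20.81, - 9,-27/4,-57/13,-2,49/18,  17.66, 21,41.07, 52,83.05] 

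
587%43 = 28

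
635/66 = 9 + 41/66=9.62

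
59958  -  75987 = -16029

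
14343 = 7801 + 6542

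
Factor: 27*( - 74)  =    -  1998 = - 2^1*3^3*37^1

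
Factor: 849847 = 17^1 * 49991^1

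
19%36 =19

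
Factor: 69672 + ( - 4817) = 5^1*7^1*17^1*109^1 = 64855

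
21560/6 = 10780/3=3593.33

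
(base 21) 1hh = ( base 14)423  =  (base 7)2243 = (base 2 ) 1100101111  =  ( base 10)815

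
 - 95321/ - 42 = 95321/42 = 2269.55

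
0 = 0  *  ( - 252) 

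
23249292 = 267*87076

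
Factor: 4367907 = 3^2*23^1*21101^1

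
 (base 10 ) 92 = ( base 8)134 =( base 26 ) 3E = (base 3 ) 10102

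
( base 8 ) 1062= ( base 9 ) 684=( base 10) 562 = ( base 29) JB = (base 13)343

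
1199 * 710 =851290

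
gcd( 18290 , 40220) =10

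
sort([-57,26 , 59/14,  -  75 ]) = [ - 75, - 57, 59/14,26] 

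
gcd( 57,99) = 3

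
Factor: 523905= 3^1*5^1*53^1*659^1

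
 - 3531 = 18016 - 21547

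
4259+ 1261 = 5520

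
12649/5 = 12649/5  =  2529.80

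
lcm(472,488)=28792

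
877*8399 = 7365923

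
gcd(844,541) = 1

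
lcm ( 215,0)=0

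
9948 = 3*3316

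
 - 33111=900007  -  933118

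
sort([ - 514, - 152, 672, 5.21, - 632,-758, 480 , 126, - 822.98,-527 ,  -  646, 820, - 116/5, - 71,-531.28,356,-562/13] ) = [ - 822.98, - 758, - 646, - 632, - 531.28,-527, - 514,-152, - 71,-562/13, - 116/5,5.21, 126,356, 480 , 672, 820 ]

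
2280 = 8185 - 5905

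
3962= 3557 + 405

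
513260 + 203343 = 716603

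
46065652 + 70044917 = 116110569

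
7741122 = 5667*1366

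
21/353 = 21/353= 0.06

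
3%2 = 1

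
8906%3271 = 2364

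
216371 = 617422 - 401051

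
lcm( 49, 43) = 2107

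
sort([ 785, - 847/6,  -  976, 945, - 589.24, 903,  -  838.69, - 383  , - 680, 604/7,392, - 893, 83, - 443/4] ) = [ - 976, - 893, - 838.69,-680, - 589.24, - 383 , - 847/6, - 443/4, 83 , 604/7,392,785,903, 945] 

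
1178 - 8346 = -7168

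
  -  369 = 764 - 1133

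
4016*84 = 337344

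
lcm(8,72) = 72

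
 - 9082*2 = - 18164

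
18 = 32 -14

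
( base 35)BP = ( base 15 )1c5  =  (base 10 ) 410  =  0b110011010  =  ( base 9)505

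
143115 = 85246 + 57869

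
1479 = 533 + 946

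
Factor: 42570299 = 42570299^1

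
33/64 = 33/64 = 0.52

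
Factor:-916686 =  - 2^1 * 3^2*127^1*401^1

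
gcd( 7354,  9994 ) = 2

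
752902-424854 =328048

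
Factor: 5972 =2^2*1493^1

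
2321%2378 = 2321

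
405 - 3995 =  - 3590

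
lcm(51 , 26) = 1326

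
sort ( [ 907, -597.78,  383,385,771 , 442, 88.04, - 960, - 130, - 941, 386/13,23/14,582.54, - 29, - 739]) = [ - 960, - 941, - 739,  -  597.78, - 130,- 29,23/14, 386/13, 88.04, 383,385,442,582.54, 771, 907 ]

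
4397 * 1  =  4397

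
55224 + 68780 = 124004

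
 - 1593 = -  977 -616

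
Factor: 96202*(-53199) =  - 2^1*3^2*23^1 *103^1 * 257^1*467^1 =- 5117850198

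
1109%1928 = 1109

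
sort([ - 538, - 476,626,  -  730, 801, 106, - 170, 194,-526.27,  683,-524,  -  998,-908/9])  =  [ - 998,-730, -538,  -  526.27, - 524, - 476, - 170, - 908/9,106,194, 626, 683, 801]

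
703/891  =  703/891 = 0.79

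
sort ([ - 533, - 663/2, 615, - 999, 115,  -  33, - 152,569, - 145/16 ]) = [ - 999, - 533, - 663/2,- 152, - 33, - 145/16,115, 569, 615] 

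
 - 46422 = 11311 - 57733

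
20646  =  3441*6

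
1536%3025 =1536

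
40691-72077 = -31386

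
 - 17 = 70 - 87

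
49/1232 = 7/176= 0.04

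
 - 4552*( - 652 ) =2967904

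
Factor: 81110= 2^1 * 5^1*8111^1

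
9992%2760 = 1712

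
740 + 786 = 1526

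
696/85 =8+16/85=8.19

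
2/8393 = 2/8393 = 0.00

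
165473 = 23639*7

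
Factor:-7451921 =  - 1097^1 * 6793^1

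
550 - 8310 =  - 7760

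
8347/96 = 86 + 91/96 = 86.95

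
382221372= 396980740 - 14759368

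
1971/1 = 1971 = 1971.00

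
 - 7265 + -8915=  - 16180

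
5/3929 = 5/3929 = 0.00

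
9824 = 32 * 307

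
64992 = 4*16248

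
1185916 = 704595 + 481321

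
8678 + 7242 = 15920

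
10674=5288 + 5386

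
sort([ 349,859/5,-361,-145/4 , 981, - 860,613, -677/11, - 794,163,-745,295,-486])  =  [ - 860,- 794, - 745, - 486  , - 361, - 677/11 ,  -  145/4,163, 859/5, 295,349, 613, 981] 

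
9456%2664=1464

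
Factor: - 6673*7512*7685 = -2^3*3^1*5^1*29^1*53^1*313^1*6673^1 =-385230421560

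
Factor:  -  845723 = -845723^1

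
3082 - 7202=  - 4120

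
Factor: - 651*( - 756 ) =492156 = 2^2*3^4 * 7^2 * 31^1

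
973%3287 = 973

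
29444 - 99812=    - 70368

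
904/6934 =452/3467 = 0.13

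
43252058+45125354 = 88377412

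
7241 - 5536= 1705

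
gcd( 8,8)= 8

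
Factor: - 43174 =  - 2^1*21587^1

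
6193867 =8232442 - 2038575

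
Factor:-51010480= - 2^4 * 5^1*409^1*1559^1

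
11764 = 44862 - 33098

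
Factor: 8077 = 41^1*197^1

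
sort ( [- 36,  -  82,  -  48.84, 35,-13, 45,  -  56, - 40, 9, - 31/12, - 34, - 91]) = [-91, - 82, - 56,- 48.84, - 40, - 36, - 34, - 13,-31/12,9, 35, 45]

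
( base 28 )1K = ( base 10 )48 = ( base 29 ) 1j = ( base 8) 60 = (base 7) 66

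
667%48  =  43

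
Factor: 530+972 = 2^1*751^1 =1502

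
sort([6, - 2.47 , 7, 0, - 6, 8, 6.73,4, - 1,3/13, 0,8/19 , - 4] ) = [ - 6, - 4, - 2.47, - 1,0, 0,3/13, 8/19, 4,6, 6.73, 7, 8]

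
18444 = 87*212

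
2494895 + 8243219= 10738114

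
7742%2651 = 2440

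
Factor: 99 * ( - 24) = -2376= - 2^3*3^3*11^1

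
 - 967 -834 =-1801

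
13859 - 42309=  - 28450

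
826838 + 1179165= 2006003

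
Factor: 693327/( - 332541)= - 231109/110847= - 3^(  -  1)*11^( - 1)*3359^ ( -1)*231109^1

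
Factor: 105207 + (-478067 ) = - 2^2*5^1*103^1*181^1 = -372860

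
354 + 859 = 1213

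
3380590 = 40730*83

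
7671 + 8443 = 16114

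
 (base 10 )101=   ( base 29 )3E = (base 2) 1100101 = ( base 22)4D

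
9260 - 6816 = 2444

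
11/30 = 11/30 = 0.37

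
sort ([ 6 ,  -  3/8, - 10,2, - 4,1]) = [  -  10, - 4, - 3/8,1,2,6] 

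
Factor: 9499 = 7^1 * 23^1*59^1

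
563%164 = 71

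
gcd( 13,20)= 1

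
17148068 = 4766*3598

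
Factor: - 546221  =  -13^1*42017^1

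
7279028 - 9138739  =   - 1859711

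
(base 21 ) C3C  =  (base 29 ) 6b2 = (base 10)5367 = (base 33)4UL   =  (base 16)14f7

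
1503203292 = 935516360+567686932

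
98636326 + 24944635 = 123580961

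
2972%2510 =462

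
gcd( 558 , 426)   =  6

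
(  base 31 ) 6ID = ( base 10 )6337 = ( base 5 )200322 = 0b1100011000001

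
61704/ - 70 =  - 882  +  18/35  =  -881.49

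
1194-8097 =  -6903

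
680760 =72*9455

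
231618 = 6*38603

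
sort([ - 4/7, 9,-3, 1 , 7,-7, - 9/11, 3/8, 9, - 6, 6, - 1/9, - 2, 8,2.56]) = [- 7, - 6, -3, - 2,- 9/11, - 4/7, - 1/9, 3/8, 1, 2.56 , 6, 7 , 8, 9,9 ] 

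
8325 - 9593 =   -  1268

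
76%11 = 10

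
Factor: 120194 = 2^1*19^1*3163^1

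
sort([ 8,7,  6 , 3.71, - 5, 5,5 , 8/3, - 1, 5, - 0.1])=[ - 5, - 1, - 0.1,8/3, 3.71, 5, 5, 5, 6, 7 , 8] 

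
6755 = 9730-2975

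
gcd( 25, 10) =5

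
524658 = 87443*6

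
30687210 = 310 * 98991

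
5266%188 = 2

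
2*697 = 1394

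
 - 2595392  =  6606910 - 9202302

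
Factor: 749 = 7^1*107^1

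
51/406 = 51/406  =  0.13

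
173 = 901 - 728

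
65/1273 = 65/1273 = 0.05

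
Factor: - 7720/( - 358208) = 2^( -3)* 5^1* 29^(-1) = 5/232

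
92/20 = 4 + 3/5 = 4.60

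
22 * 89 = 1958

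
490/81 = 490/81 = 6.05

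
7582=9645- 2063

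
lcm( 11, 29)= 319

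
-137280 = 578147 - 715427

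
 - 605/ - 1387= 605/1387=0.44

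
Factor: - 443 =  - 443^1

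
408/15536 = 51/1942 = 0.03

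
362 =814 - 452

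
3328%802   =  120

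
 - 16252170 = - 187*86910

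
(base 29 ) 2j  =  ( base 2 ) 1001101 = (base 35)27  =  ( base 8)115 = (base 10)77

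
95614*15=1434210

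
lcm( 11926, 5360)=477040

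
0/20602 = 0 = 0.00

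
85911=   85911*1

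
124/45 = 2 + 34/45 = 2.76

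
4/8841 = 4/8841 = 0.00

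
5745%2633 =479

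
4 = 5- 1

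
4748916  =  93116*51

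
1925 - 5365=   -  3440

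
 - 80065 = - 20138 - 59927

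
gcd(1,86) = 1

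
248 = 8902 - 8654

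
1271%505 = 261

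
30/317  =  30/317  =  0.09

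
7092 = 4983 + 2109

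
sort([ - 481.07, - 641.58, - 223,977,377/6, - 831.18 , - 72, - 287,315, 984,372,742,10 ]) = [ - 831.18, - 641.58, - 481.07, - 287, - 223 , - 72 , 10, 377/6,315, 372,742,977,984] 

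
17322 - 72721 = -55399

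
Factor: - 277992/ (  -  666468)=2^1*3^1*11^( - 1)*13^1 * 17^( - 1 ) = 78/187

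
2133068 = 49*43532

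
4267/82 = 52 + 3/82 = 52.04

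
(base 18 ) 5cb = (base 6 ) 12315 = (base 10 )1847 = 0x737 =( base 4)130313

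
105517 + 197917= 303434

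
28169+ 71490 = 99659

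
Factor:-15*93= - 1395  =  - 3^2*5^1*31^1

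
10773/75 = 143 + 16/25 = 143.64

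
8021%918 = 677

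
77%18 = 5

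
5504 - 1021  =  4483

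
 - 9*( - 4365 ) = 39285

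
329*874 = 287546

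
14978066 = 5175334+9802732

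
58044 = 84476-26432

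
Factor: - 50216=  - 2^3*6277^1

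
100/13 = 100/13=7.69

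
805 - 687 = 118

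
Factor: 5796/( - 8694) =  - 2^1*3^( - 1) = - 2/3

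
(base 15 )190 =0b101101000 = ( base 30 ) C0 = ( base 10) 360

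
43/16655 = 43/16655 = 0.00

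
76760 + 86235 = 162995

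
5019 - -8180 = 13199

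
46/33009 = 46/33009 = 0.00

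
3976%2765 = 1211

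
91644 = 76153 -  - 15491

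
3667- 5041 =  - 1374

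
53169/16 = 53169/16 = 3323.06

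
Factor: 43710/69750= 3^( - 1)*5^( - 2 )*47^1 = 47/75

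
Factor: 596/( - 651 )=-2^2*3^( - 1 )*7^( - 1 )*31^( - 1)*149^1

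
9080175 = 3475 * 2613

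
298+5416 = 5714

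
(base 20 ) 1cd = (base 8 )1215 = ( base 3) 220012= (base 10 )653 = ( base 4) 22031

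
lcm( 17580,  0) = 0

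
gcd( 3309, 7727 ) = 1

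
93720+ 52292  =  146012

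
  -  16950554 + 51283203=34332649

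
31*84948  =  2633388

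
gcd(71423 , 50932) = 1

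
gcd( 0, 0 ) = 0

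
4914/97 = 4914/97 = 50.66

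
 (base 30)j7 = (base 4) 21001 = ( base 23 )122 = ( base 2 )1001000001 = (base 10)577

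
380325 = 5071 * 75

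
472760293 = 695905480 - 223145187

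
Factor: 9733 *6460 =62875180 = 2^2 * 5^1*17^1* 19^1*9733^1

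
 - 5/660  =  -1/132 = - 0.01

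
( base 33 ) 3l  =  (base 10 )120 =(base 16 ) 78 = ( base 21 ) 5F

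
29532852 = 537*54996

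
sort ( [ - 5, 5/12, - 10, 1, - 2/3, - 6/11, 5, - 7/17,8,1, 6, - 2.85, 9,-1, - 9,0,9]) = [ - 10, - 9, - 5, - 2.85 ,-1, -2/3 ,-6/11,-7/17,0,5/12,1, 1, 5 , 6,8, 9, 9 ]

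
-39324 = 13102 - 52426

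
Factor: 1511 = 1511^1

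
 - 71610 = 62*( - 1155)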